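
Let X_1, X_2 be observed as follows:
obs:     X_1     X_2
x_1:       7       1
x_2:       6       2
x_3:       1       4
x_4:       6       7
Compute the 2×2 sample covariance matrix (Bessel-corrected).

Step 1 — column means:
  mean(X_1) = (7 + 6 + 1 + 6) / 4 = 20/4 = 5
  mean(X_2) = (1 + 2 + 4 + 7) / 4 = 14/4 = 3.5

Step 2 — sample covariance S[i,j] = (1/(n-1)) · Σ_k (x_{k,i} - mean_i) · (x_{k,j} - mean_j), with n-1 = 3.
  S[X_1,X_1] = ((2)·(2) + (1)·(1) + (-4)·(-4) + (1)·(1)) / 3 = 22/3 = 7.3333
  S[X_1,X_2] = ((2)·(-2.5) + (1)·(-1.5) + (-4)·(0.5) + (1)·(3.5)) / 3 = -5/3 = -1.6667
  S[X_2,X_2] = ((-2.5)·(-2.5) + (-1.5)·(-1.5) + (0.5)·(0.5) + (3.5)·(3.5)) / 3 = 21/3 = 7

S is symmetric (S[j,i] = S[i,j]). Assembling:

S = [[7.3333, -1.6667],
 [-1.6667, 7]]


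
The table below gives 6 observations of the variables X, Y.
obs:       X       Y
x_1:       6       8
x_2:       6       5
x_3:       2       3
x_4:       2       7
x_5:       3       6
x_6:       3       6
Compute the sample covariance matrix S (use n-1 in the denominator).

Step 1 — column means:
  mean(X) = (6 + 6 + 2 + 2 + 3 + 3) / 6 = 22/6 = 3.6667
  mean(Y) = (8 + 5 + 3 + 7 + 6 + 6) / 6 = 35/6 = 5.8333

Step 2 — sample covariance S[i,j] = (1/(n-1)) · Σ_k (x_{k,i} - mean_i) · (x_{k,j} - mean_j), with n-1 = 5.
  S[X,X] = ((2.3333)·(2.3333) + (2.3333)·(2.3333) + (-1.6667)·(-1.6667) + (-1.6667)·(-1.6667) + (-0.6667)·(-0.6667) + (-0.6667)·(-0.6667)) / 5 = 17.3333/5 = 3.4667
  S[X,Y] = ((2.3333)·(2.1667) + (2.3333)·(-0.8333) + (-1.6667)·(-2.8333) + (-1.6667)·(1.1667) + (-0.6667)·(0.1667) + (-0.6667)·(0.1667)) / 5 = 5.6667/5 = 1.1333
  S[Y,Y] = ((2.1667)·(2.1667) + (-0.8333)·(-0.8333) + (-2.8333)·(-2.8333) + (1.1667)·(1.1667) + (0.1667)·(0.1667) + (0.1667)·(0.1667)) / 5 = 14.8333/5 = 2.9667

S is symmetric (S[j,i] = S[i,j]). Assembling:

S = [[3.4667, 1.1333],
 [1.1333, 2.9667]]


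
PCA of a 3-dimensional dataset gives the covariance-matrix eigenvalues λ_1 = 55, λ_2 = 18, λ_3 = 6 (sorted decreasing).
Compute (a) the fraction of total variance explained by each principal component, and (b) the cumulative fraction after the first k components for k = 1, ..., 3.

Step 1 — total variance = trace(Sigma) = Σ λ_i = 55 + 18 + 6 = 79.

Step 2 — fraction explained by component i = λ_i / Σ λ:
  PC1: 55/79 = 0.6962
  PC2: 18/79 = 0.2278
  PC3: 6/79 = 0.0759

Step 3 — cumulative fraction after k components = (λ_1 + ... + λ_k) / Σ λ:
  k = 1: 55/79 = 0.6962
  k = 2: (55 + 18)/79 = 73/79 = 0.9241
  k = 3: (55 + 18 + 6)/79 = 79/79 = 1

Summary (fraction, with percent):

explained: PC1 0.6962 (69.62%), PC2 0.2278 (22.78%), PC3 0.0759 (7.59%);  cumulative: 0.6962, 0.9241, 1


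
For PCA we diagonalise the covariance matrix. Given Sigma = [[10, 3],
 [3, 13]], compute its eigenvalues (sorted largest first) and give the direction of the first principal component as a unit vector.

Step 1 — characteristic polynomial of 2×2 Sigma:
  det(Sigma - λI) = λ² - trace · λ + det = 0.
  trace = 10 + 13 = 23, det = 10·13 - (3)² = 121.
Step 2 — discriminant:
  Δ = trace² - 4·det = 529 - 484 = 45.
Step 3 — eigenvalues:
  λ = (trace ± √Δ)/2 = (23 ± 6.7082)/2,
  λ_1 = 14.8541,  λ_2 = 8.1459.

Step 4 — unit eigenvector for λ_1: solve (Sigma - λ_1 I)v = 0. First row:
  (10 - 14.8541)·v_x + (3)·v_y = 0, i.e. (-4.8541)·v_x + (3)·v_y = 0,
  so v ∝ (b, λ_1 - a) = (3, 4.8541) = u.
  ||u|| = √((3)² + (4.8541)²) = √(32.5623) ≈ 5.7063,
  v_1 = u/||u|| ≈ (0.5257, 0.8507) (||v_1|| = 1).

λ_1 = 14.8541,  λ_2 = 8.1459;  v_1 ≈ (0.5257, 0.8507)


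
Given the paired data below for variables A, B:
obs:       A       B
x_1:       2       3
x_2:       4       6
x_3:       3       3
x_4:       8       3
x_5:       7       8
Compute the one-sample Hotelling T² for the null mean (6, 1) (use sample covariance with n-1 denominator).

Step 1 — sample mean vector:
  mean(A) = (2 + 4 + 3 + 8 + 7) / 5 = 24/5 = 4.8
  mean(B) = (3 + 6 + 3 + 3 + 8) / 5 = 23/5 = 4.6
  x̄ = (4.8, 4.6),  deviation x̄ - mu_0 = (4.8, 4.6) - (6, 1) = (-1.2, 3.6).

Step 2 — sample covariance matrix, S[i,j] = (1/(n-1)) · Σ_k (x_{k,i} - mean_i) · (x_{k,j} - mean_j), divisor n-1 = 4:
  S[A,A] = ((-2.8)·(-2.8) + (-0.8)·(-0.8) + (-1.8)·(-1.8) + (3.2)·(3.2) + (2.2)·(2.2)) / 4 = 26.8/4 = 6.7
  S[A,B] = ((-2.8)·(-1.6) + (-0.8)·(1.4) + (-1.8)·(-1.6) + (3.2)·(-1.6) + (2.2)·(3.4)) / 4 = 8.6/4 = 2.15
  S[B,B] = ((-1.6)·(-1.6) + (1.4)·(1.4) + (-1.6)·(-1.6) + (-1.6)·(-1.6) + (3.4)·(3.4)) / 4 = 21.2/4 = 5.3
  S = [[6.7, 2.15],
 [2.15, 5.3]].

Step 3 — invert S. det(S) = 6.7·5.3 - (2.15)² = 30.8875.
  S^{-1} = (1/det) · [[d, -b], [-b, a]] = [[0.1716, -0.0696],
 [-0.0696, 0.2169]].

Step 4 — quadratic form (x̄ - mu_0)^T · S^{-1} · (x̄ - mu_0):
  S^{-1} · (x̄ - mu_0) = (-0.4565, 0.8644),
  (x̄ - mu_0)^T · [...] = (-1.2)·(-0.4565) + (3.6)·(0.8644) = 3.6597.

Step 5 — scale by n: T² = 5 · 3.6597 = 18.2987.

T² ≈ 18.2987


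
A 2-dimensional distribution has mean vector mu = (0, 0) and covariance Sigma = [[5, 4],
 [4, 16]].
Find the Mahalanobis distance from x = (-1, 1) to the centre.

Step 1 — centre the observation: (x - mu) = (-1, 1).

Step 2 — invert Sigma. det(Sigma) = 5·16 - (4)² = 64.
  Sigma^{-1} = (1/det) · [[d, -b], [-b, a]] = [[0.25, -0.0625],
 [-0.0625, 0.0781]].

Step 3 — form the quadratic (x - mu)^T · Sigma^{-1} · (x - mu):
  Sigma^{-1} · (x - mu) = (-0.3125, 0.1406).
  (x - mu)^T · [Sigma^{-1} · (x - mu)] = (-1)·(-0.3125) + (1)·(0.1406) = 0.4531.

Step 4 — take square root: d = √(0.4531) ≈ 0.6731.

d(x, mu) = √(0.4531) ≈ 0.6731


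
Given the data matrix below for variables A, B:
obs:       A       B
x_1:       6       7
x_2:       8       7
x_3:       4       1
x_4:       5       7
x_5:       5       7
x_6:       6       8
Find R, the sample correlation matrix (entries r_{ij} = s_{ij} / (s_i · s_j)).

Step 1 — column means:
  mean(A) = (6 + 8 + 4 + 5 + 5 + 6) / 6 = 34/6 = 5.6667
  mean(B) = (7 + 7 + 1 + 7 + 7 + 8) / 6 = 37/6 = 6.1667

Step 2 — sample variances and covariances s[i,j] = (1/(n-1)) · Σ_k (x_{k,i} - mean_i) · (x_{k,j} - mean_j), with n-1 = 5:
  s[A,A] = ((0.3333)·(0.3333) + (2.3333)·(2.3333) + (-1.6667)·(-1.6667) + (-0.6667)·(-0.6667) + (-0.6667)·(-0.6667) + (0.3333)·(0.3333)) / 5 = 9.3333/5 = 1.8667
  s[A,B] = ((0.3333)·(0.8333) + (2.3333)·(0.8333) + (-1.6667)·(-5.1667) + (-0.6667)·(0.8333) + (-0.6667)·(0.8333) + (0.3333)·(1.8333)) / 5 = 10.3333/5 = 2.0667
  s[B,B] = ((0.8333)·(0.8333) + (0.8333)·(0.8333) + (-5.1667)·(-5.1667) + (0.8333)·(0.8333) + (0.8333)·(0.8333) + (1.8333)·(1.8333)) / 5 = 32.8333/5 = 6.5667
  Sample standard deviations s_i = √(s[i,i]):
  s(A) = √(1.8667) = 1.3663
  s(B) = √(6.5667) = 2.5626

Step 3 — r_{ij} = s_{ij} / (s_i · s_j):
  r[A,A] = 1 (diagonal).
  r[A,B] = 2.0667 / (1.3663 · 2.5626) = 2.0667 / 3.5011 = 0.5903
  r[B,B] = 1 (diagonal).

R is symmetric with unit diagonal. Assembling:

R = [[1, 0.5903],
 [0.5903, 1]]


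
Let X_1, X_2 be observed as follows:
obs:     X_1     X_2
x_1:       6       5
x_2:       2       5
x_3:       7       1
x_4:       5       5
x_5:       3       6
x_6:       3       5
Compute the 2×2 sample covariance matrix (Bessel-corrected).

Step 1 — column means:
  mean(X_1) = (6 + 2 + 7 + 5 + 3 + 3) / 6 = 26/6 = 4.3333
  mean(X_2) = (5 + 5 + 1 + 5 + 6 + 5) / 6 = 27/6 = 4.5

Step 2 — sample covariance S[i,j] = (1/(n-1)) · Σ_k (x_{k,i} - mean_i) · (x_{k,j} - mean_j), with n-1 = 5.
  S[X_1,X_1] = ((1.6667)·(1.6667) + (-2.3333)·(-2.3333) + (2.6667)·(2.6667) + (0.6667)·(0.6667) + (-1.3333)·(-1.3333) + (-1.3333)·(-1.3333)) / 5 = 19.3333/5 = 3.8667
  S[X_1,X_2] = ((1.6667)·(0.5) + (-2.3333)·(0.5) + (2.6667)·(-3.5) + (0.6667)·(0.5) + (-1.3333)·(1.5) + (-1.3333)·(0.5)) / 5 = -12/5 = -2.4
  S[X_2,X_2] = ((0.5)·(0.5) + (0.5)·(0.5) + (-3.5)·(-3.5) + (0.5)·(0.5) + (1.5)·(1.5) + (0.5)·(0.5)) / 5 = 15.5/5 = 3.1

S is symmetric (S[j,i] = S[i,j]). Assembling:

S = [[3.8667, -2.4],
 [-2.4, 3.1]]


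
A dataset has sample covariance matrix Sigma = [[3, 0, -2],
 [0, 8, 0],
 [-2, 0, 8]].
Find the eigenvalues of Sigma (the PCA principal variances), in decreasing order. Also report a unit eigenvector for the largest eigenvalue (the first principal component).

Step 1 — characteristic polynomial p(λ) = det(λI - Sigma) = λ³ - tr·λ² + c_1·λ - det, where tr = trace, c_1 = sum of the principal 2×2 minors, det = det(Sigma):
  tr = 3 + 8 + 8 = 19,
  c_1 = (3·8 - (0)²) + (3·8 - (-2)²) + (8·8 - (0)²) = 24 + 20 + 64 = 108,
  det = 3·(8·8 - (0)²) - (0)·((0)·8 - (0)·(-2)) + (-2)·((0)·(0) - 8·(-2)) = 3·(64) - (0)·(0) + (-2)·(16) = 160.
  So p(λ) = λ³ - 19λ² + 108λ - 160.
Step 2 — look for an integer root (rational root theorem: any rational root is an integer divisor of 160). Testing λ = 8:
  p(8) = 512 - 1216 + 864 - 160 = 0  ✓
  Dividing out (λ - 8): p(λ) = (λ - 8)(λ² - 11λ + 20).
Step 3 — remaining eigenvalues from the quadratic λ² - 11λ + 20 = 0:
  Δ = 11² - 4·20 = 121 - 80 = 41,  λ = (11 ± √41)/2 = (11 ± 6.4031)/2 ≈ 8.7016 or 2.2984.
  Sorted: λ_1 = 8.7016,  λ_2 = 8,  λ_3 = 2.2984  (check: sum = 19 = tr ✓).

Step 4 — unit eigenvector for λ_1 ≈ 8.7016: v spans the null space of (Sigma - λ_1 I), whose rows are
  r_1 = (-5.7016, 0, -2),  r_2 = (0, -0.7016, 0),  r_3 = (-2, 0, -0.7016).
  v is orthogonal to every row, so take v ∝ r_1 × r_2 = ((0)·(0) - (-2)·(-0.7016), (-2)·(0) - (-5.7016)·(0), (-5.7016)·(-0.7016) - (0)·(0)) ≈ (-1.4031, 0, 4).
  Rescale (multiply by -1 so the first nonzero entry is positive): u = (1.4031, 0, -4).
  ||u|| = √((1.4031)² + (0)² + (-4)²) = √(17.9688) ≈ 4.239,  v_1 = u/||u|| ≈ (0.331, 0, -0.9436) (||v_1|| = 1).

λ_1 = 8.7016,  λ_2 = 8,  λ_3 = 2.2984;  v_1 ≈ (0.331, 0, -0.9436)


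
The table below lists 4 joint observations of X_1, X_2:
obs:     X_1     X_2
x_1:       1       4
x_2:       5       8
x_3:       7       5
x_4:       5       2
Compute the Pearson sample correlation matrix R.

Step 1 — column means:
  mean(X_1) = (1 + 5 + 7 + 5) / 4 = 18/4 = 4.5
  mean(X_2) = (4 + 8 + 5 + 2) / 4 = 19/4 = 4.75

Step 2 — sample variances and covariances s[i,j] = (1/(n-1)) · Σ_k (x_{k,i} - mean_i) · (x_{k,j} - mean_j), with n-1 = 3:
  s[X_1,X_1] = ((-3.5)·(-3.5) + (0.5)·(0.5) + (2.5)·(2.5) + (0.5)·(0.5)) / 3 = 19/3 = 6.3333
  s[X_1,X_2] = ((-3.5)·(-0.75) + (0.5)·(3.25) + (2.5)·(0.25) + (0.5)·(-2.75)) / 3 = 3.5/3 = 1.1667
  s[X_2,X_2] = ((-0.75)·(-0.75) + (3.25)·(3.25) + (0.25)·(0.25) + (-2.75)·(-2.75)) / 3 = 18.75/3 = 6.25
  Sample standard deviations s_i = √(s[i,i]):
  s(X_1) = √(6.3333) = 2.5166
  s(X_2) = √(6.25) = 2.5

Step 3 — r_{ij} = s_{ij} / (s_i · s_j):
  r[X_1,X_1] = 1 (diagonal).
  r[X_1,X_2] = 1.1667 / (2.5166 · 2.5) = 1.1667 / 6.2915 = 0.1854
  r[X_2,X_2] = 1 (diagonal).

R is symmetric with unit diagonal. Assembling:

R = [[1, 0.1854],
 [0.1854, 1]]


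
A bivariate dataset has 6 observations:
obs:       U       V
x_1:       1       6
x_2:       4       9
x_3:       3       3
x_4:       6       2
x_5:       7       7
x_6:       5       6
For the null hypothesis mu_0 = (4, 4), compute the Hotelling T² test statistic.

Step 1 — sample mean vector:
  mean(U) = (1 + 4 + 3 + 6 + 7 + 5) / 6 = 26/6 = 4.3333
  mean(V) = (6 + 9 + 3 + 2 + 7 + 6) / 6 = 33/6 = 5.5
  x̄ = (4.3333, 5.5),  deviation x̄ - mu_0 = (4.3333, 5.5) - (4, 4) = (0.3333, 1.5).

Step 2 — sample covariance matrix, S[i,j] = (1/(n-1)) · Σ_k (x_{k,i} - mean_i) · (x_{k,j} - mean_j), divisor n-1 = 5:
  S[U,U] = ((-3.3333)·(-3.3333) + (-0.3333)·(-0.3333) + (-1.3333)·(-1.3333) + (1.6667)·(1.6667) + (2.6667)·(2.6667) + (0.6667)·(0.6667)) / 5 = 23.3333/5 = 4.6667
  S[U,V] = ((-3.3333)·(0.5) + (-0.3333)·(3.5) + (-1.3333)·(-2.5) + (1.6667)·(-3.5) + (2.6667)·(1.5) + (0.6667)·(0.5)) / 5 = -1/5 = -0.2
  S[V,V] = ((0.5)·(0.5) + (3.5)·(3.5) + (-2.5)·(-2.5) + (-3.5)·(-3.5) + (1.5)·(1.5) + (0.5)·(0.5)) / 5 = 33.5/5 = 6.7
  S = [[4.6667, -0.2],
 [-0.2, 6.7]].

Step 3 — invert S. det(S) = 4.6667·6.7 - (-0.2)² = 31.2267.
  S^{-1} = (1/det) · [[d, -b], [-b, a]] = [[0.2146, 0.0064],
 [0.0064, 0.1494]].

Step 4 — quadratic form (x̄ - mu_0)^T · S^{-1} · (x̄ - mu_0):
  S^{-1} · (x̄ - mu_0) = (0.0811, 0.2263),
  (x̄ - mu_0)^T · [...] = (0.3333)·(0.0811) + (1.5)·(0.2263) = 0.3665.

Step 5 — scale by n: T² = 6 · 0.3665 = 2.199.

T² ≈ 2.199


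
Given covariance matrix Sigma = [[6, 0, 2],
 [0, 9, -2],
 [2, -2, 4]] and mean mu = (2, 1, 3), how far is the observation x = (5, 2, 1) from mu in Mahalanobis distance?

Step 1 — centre the observation: (x - mu) = (3, 1, -2).

Step 2 — invert Sigma (cofactor / det for 3×3, or solve directly):
  Sigma^{-1} = [[0.2051, -0.0256, -0.1154],
 [-0.0256, 0.1282, 0.0769],
 [-0.1154, 0.0769, 0.3462]].

Step 3 — form the quadratic (x - mu)^T · Sigma^{-1} · (x - mu):
  Sigma^{-1} · (x - mu) = (0.8205, -0.1026, -0.9615).
  (x - mu)^T · [Sigma^{-1} · (x - mu)] = (3)·(0.8205) + (1)·(-0.1026) + (-2)·(-0.9615) = 4.2821.

Step 4 — take square root: d = √(4.2821) ≈ 2.0693.

d(x, mu) = √(4.2821) ≈ 2.0693


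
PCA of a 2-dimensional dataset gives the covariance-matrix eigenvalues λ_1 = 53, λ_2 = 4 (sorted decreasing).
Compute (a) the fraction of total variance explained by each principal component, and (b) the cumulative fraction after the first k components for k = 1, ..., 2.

Step 1 — total variance = trace(Sigma) = Σ λ_i = 53 + 4 = 57.

Step 2 — fraction explained by component i = λ_i / Σ λ:
  PC1: 53/57 = 0.9298
  PC2: 4/57 = 0.0702

Step 3 — cumulative fraction after k components = (λ_1 + ... + λ_k) / Σ λ:
  k = 1: 53/57 = 0.9298
  k = 2: (53 + 4)/57 = 57/57 = 1

Summary (fraction, with percent):

explained: PC1 0.9298 (92.98%), PC2 0.0702 (7.02%);  cumulative: 0.9298, 1


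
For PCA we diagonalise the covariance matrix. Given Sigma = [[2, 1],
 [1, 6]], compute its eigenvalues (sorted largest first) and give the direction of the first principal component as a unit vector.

Step 1 — characteristic polynomial of 2×2 Sigma:
  det(Sigma - λI) = λ² - trace · λ + det = 0.
  trace = 2 + 6 = 8, det = 2·6 - (1)² = 11.
Step 2 — discriminant:
  Δ = trace² - 4·det = 64 - 44 = 20.
Step 3 — eigenvalues:
  λ = (trace ± √Δ)/2 = (8 ± 4.4721)/2,
  λ_1 = 6.2361,  λ_2 = 1.7639.

Step 4 — unit eigenvector for λ_1: solve (Sigma - λ_1 I)v = 0. First row:
  (2 - 6.2361)·v_x + (1)·v_y = 0, i.e. (-4.2361)·v_x + (1)·v_y = 0,
  so v ∝ (b, λ_1 - a) = (1, 4.2361) = u.
  ||u|| = √((1)² + (4.2361)²) = √(18.9443) ≈ 4.3525,
  v_1 = u/||u|| ≈ (0.2298, 0.9732) (||v_1|| = 1).

λ_1 = 6.2361,  λ_2 = 1.7639;  v_1 ≈ (0.2298, 0.9732)


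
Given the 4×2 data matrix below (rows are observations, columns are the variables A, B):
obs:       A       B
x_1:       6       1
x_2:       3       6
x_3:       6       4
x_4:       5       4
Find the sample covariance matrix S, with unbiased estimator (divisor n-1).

Step 1 — column means:
  mean(A) = (6 + 3 + 6 + 5) / 4 = 20/4 = 5
  mean(B) = (1 + 6 + 4 + 4) / 4 = 15/4 = 3.75

Step 2 — sample covariance S[i,j] = (1/(n-1)) · Σ_k (x_{k,i} - mean_i) · (x_{k,j} - mean_j), with n-1 = 3.
  S[A,A] = ((1)·(1) + (-2)·(-2) + (1)·(1) + (0)·(0)) / 3 = 6/3 = 2
  S[A,B] = ((1)·(-2.75) + (-2)·(2.25) + (1)·(0.25) + (0)·(0.25)) / 3 = -7/3 = -2.3333
  S[B,B] = ((-2.75)·(-2.75) + (2.25)·(2.25) + (0.25)·(0.25) + (0.25)·(0.25)) / 3 = 12.75/3 = 4.25

S is symmetric (S[j,i] = S[i,j]). Assembling:

S = [[2, -2.3333],
 [-2.3333, 4.25]]


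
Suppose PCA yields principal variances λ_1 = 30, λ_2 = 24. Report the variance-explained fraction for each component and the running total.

Step 1 — total variance = trace(Sigma) = Σ λ_i = 30 + 24 = 54.

Step 2 — fraction explained by component i = λ_i / Σ λ:
  PC1: 30/54 = 0.5556
  PC2: 24/54 = 0.4444

Step 3 — cumulative fraction after k components = (λ_1 + ... + λ_k) / Σ λ:
  k = 1: 30/54 = 0.5556
  k = 2: (30 + 24)/54 = 54/54 = 1

Summary (fraction, with percent):

explained: PC1 0.5556 (55.56%), PC2 0.4444 (44.44%);  cumulative: 0.5556, 1


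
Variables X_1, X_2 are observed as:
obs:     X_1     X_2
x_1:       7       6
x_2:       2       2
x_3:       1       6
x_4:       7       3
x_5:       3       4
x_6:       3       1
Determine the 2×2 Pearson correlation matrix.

Step 1 — column means:
  mean(X_1) = (7 + 2 + 1 + 7 + 3 + 3) / 6 = 23/6 = 3.8333
  mean(X_2) = (6 + 2 + 6 + 3 + 4 + 1) / 6 = 22/6 = 3.6667

Step 2 — sample variances and covariances s[i,j] = (1/(n-1)) · Σ_k (x_{k,i} - mean_i) · (x_{k,j} - mean_j), with n-1 = 5:
  s[X_1,X_1] = ((3.1667)·(3.1667) + (-1.8333)·(-1.8333) + (-2.8333)·(-2.8333) + (3.1667)·(3.1667) + (-0.8333)·(-0.8333) + (-0.8333)·(-0.8333)) / 5 = 32.8333/5 = 6.5667
  s[X_1,X_2] = ((3.1667)·(2.3333) + (-1.8333)·(-1.6667) + (-2.8333)·(2.3333) + (3.1667)·(-0.6667) + (-0.8333)·(0.3333) + (-0.8333)·(-2.6667)) / 5 = 3.6667/5 = 0.7333
  s[X_2,X_2] = ((2.3333)·(2.3333) + (-1.6667)·(-1.6667) + (2.3333)·(2.3333) + (-0.6667)·(-0.6667) + (0.3333)·(0.3333) + (-2.6667)·(-2.6667)) / 5 = 21.3333/5 = 4.2667
  Sample standard deviations s_i = √(s[i,i]):
  s(X_1) = √(6.5667) = 2.5626
  s(X_2) = √(4.2667) = 2.0656

Step 3 — r_{ij} = s_{ij} / (s_i · s_j):
  r[X_1,X_1] = 1 (diagonal).
  r[X_1,X_2] = 0.7333 / (2.5626 · 2.0656) = 0.7333 / 5.2932 = 0.1385
  r[X_2,X_2] = 1 (diagonal).

R is symmetric with unit diagonal. Assembling:

R = [[1, 0.1385],
 [0.1385, 1]]


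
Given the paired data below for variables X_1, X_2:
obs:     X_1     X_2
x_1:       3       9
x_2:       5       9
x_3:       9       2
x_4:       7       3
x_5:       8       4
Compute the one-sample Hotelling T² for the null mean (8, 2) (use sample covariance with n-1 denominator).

Step 1 — sample mean vector:
  mean(X_1) = (3 + 5 + 9 + 7 + 8) / 5 = 32/5 = 6.4
  mean(X_2) = (9 + 9 + 2 + 3 + 4) / 5 = 27/5 = 5.4
  x̄ = (6.4, 5.4),  deviation x̄ - mu_0 = (6.4, 5.4) - (8, 2) = (-1.6, 3.4).

Step 2 — sample covariance matrix, S[i,j] = (1/(n-1)) · Σ_k (x_{k,i} - mean_i) · (x_{k,j} - mean_j), divisor n-1 = 4:
  S[X_1,X_1] = ((-3.4)·(-3.4) + (-1.4)·(-1.4) + (2.6)·(2.6) + (0.6)·(0.6) + (1.6)·(1.6)) / 4 = 23.2/4 = 5.8
  S[X_1,X_2] = ((-3.4)·(3.6) + (-1.4)·(3.6) + (2.6)·(-3.4) + (0.6)·(-2.4) + (1.6)·(-1.4)) / 4 = -29.8/4 = -7.45
  S[X_2,X_2] = ((3.6)·(3.6) + (3.6)·(3.6) + (-3.4)·(-3.4) + (-2.4)·(-2.4) + (-1.4)·(-1.4)) / 4 = 45.2/4 = 11.3
  S = [[5.8, -7.45],
 [-7.45, 11.3]].

Step 3 — invert S. det(S) = 5.8·11.3 - (-7.45)² = 10.0375.
  S^{-1} = (1/det) · [[d, -b], [-b, a]] = [[1.1258, 0.7422],
 [0.7422, 0.5778]].

Step 4 — quadratic form (x̄ - mu_0)^T · S^{-1} · (x̄ - mu_0):
  S^{-1} · (x̄ - mu_0) = (0.7223, 0.7771),
  (x̄ - mu_0)^T · [...] = (-1.6)·(0.7223) + (3.4)·(0.7771) = 1.4864.

Step 5 — scale by n: T² = 5 · 1.4864 = 7.4321.

T² ≈ 7.4321


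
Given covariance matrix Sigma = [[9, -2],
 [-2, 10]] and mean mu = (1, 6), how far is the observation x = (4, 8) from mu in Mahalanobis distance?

Step 1 — centre the observation: (x - mu) = (3, 2).

Step 2 — invert Sigma. det(Sigma) = 9·10 - (-2)² = 86.
  Sigma^{-1} = (1/det) · [[d, -b], [-b, a]] = [[0.1163, 0.0233],
 [0.0233, 0.1047]].

Step 3 — form the quadratic (x - mu)^T · Sigma^{-1} · (x - mu):
  Sigma^{-1} · (x - mu) = (0.3953, 0.2791).
  (x - mu)^T · [Sigma^{-1} · (x - mu)] = (3)·(0.3953) + (2)·(0.2791) = 1.7442.

Step 4 — take square root: d = √(1.7442) ≈ 1.3207.

d(x, mu) = √(1.7442) ≈ 1.3207


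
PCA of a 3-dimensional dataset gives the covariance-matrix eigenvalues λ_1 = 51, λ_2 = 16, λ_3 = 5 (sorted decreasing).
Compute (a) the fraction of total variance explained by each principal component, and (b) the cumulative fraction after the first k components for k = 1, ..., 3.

Step 1 — total variance = trace(Sigma) = Σ λ_i = 51 + 16 + 5 = 72.

Step 2 — fraction explained by component i = λ_i / Σ λ:
  PC1: 51/72 = 0.7083
  PC2: 16/72 = 0.2222
  PC3: 5/72 = 0.0694

Step 3 — cumulative fraction after k components = (λ_1 + ... + λ_k) / Σ λ:
  k = 1: 51/72 = 0.7083
  k = 2: (51 + 16)/72 = 67/72 = 0.9306
  k = 3: (51 + 16 + 5)/72 = 72/72 = 1

Summary (fraction, with percent):

explained: PC1 0.7083 (70.83%), PC2 0.2222 (22.22%), PC3 0.0694 (6.94%);  cumulative: 0.7083, 0.9306, 1


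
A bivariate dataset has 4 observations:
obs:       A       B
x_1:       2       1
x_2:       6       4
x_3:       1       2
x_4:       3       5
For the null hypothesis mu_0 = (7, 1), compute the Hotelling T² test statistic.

Step 1 — sample mean vector:
  mean(A) = (2 + 6 + 1 + 3) / 4 = 12/4 = 3
  mean(B) = (1 + 4 + 2 + 5) / 4 = 12/4 = 3
  x̄ = (3, 3),  deviation x̄ - mu_0 = (3, 3) - (7, 1) = (-4, 2).

Step 2 — sample covariance matrix, S[i,j] = (1/(n-1)) · Σ_k (x_{k,i} - mean_i) · (x_{k,j} - mean_j), divisor n-1 = 3:
  S[A,A] = ((-1)·(-1) + (3)·(3) + (-2)·(-2) + (0)·(0)) / 3 = 14/3 = 4.6667
  S[A,B] = ((-1)·(-2) + (3)·(1) + (-2)·(-1) + (0)·(2)) / 3 = 7/3 = 2.3333
  S[B,B] = ((-2)·(-2) + (1)·(1) + (-1)·(-1) + (2)·(2)) / 3 = 10/3 = 3.3333
  S = [[4.6667, 2.3333],
 [2.3333, 3.3333]].

Step 3 — invert S. det(S) = 4.6667·3.3333 - (2.3333)² = 10.1111.
  S^{-1} = (1/det) · [[d, -b], [-b, a]] = [[0.3297, -0.2308],
 [-0.2308, 0.4615]].

Step 4 — quadratic form (x̄ - mu_0)^T · S^{-1} · (x̄ - mu_0):
  S^{-1} · (x̄ - mu_0) = (-1.7802, 1.8462),
  (x̄ - mu_0)^T · [...] = (-4)·(-1.7802) + (2)·(1.8462) = 10.8132.

Step 5 — scale by n: T² = 4 · 10.8132 = 43.2527.

T² ≈ 43.2527


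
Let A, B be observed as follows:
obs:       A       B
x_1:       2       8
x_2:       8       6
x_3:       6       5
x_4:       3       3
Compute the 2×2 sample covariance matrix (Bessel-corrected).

Step 1 — column means:
  mean(A) = (2 + 8 + 6 + 3) / 4 = 19/4 = 4.75
  mean(B) = (8 + 6 + 5 + 3) / 4 = 22/4 = 5.5

Step 2 — sample covariance S[i,j] = (1/(n-1)) · Σ_k (x_{k,i} - mean_i) · (x_{k,j} - mean_j), with n-1 = 3.
  S[A,A] = ((-2.75)·(-2.75) + (3.25)·(3.25) + (1.25)·(1.25) + (-1.75)·(-1.75)) / 3 = 22.75/3 = 7.5833
  S[A,B] = ((-2.75)·(2.5) + (3.25)·(0.5) + (1.25)·(-0.5) + (-1.75)·(-2.5)) / 3 = -1.5/3 = -0.5
  S[B,B] = ((2.5)·(2.5) + (0.5)·(0.5) + (-0.5)·(-0.5) + (-2.5)·(-2.5)) / 3 = 13/3 = 4.3333

S is symmetric (S[j,i] = S[i,j]). Assembling:

S = [[7.5833, -0.5],
 [-0.5, 4.3333]]


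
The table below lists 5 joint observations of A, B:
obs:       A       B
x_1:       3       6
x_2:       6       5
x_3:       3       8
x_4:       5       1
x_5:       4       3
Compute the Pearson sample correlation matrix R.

Step 1 — column means:
  mean(A) = (3 + 6 + 3 + 5 + 4) / 5 = 21/5 = 4.2
  mean(B) = (6 + 5 + 8 + 1 + 3) / 5 = 23/5 = 4.6

Step 2 — sample variances and covariances s[i,j] = (1/(n-1)) · Σ_k (x_{k,i} - mean_i) · (x_{k,j} - mean_j), with n-1 = 4:
  s[A,A] = ((-1.2)·(-1.2) + (1.8)·(1.8) + (-1.2)·(-1.2) + (0.8)·(0.8) + (-0.2)·(-0.2)) / 4 = 6.8/4 = 1.7
  s[A,B] = ((-1.2)·(1.4) + (1.8)·(0.4) + (-1.2)·(3.4) + (0.8)·(-3.6) + (-0.2)·(-1.6)) / 4 = -7.6/4 = -1.9
  s[B,B] = ((1.4)·(1.4) + (0.4)·(0.4) + (3.4)·(3.4) + (-3.6)·(-3.6) + (-1.6)·(-1.6)) / 4 = 29.2/4 = 7.3
  Sample standard deviations s_i = √(s[i,i]):
  s(A) = √(1.7) = 1.3038
  s(B) = √(7.3) = 2.7019

Step 3 — r_{ij} = s_{ij} / (s_i · s_j):
  r[A,A] = 1 (diagonal).
  r[A,B] = -1.9 / (1.3038 · 2.7019) = -1.9 / 3.5228 = -0.5393
  r[B,B] = 1 (diagonal).

R is symmetric with unit diagonal. Assembling:

R = [[1, -0.5393],
 [-0.5393, 1]]


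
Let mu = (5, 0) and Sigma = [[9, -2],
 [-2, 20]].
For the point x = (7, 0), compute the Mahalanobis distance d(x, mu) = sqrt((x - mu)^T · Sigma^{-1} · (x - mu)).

Step 1 — centre the observation: (x - mu) = (2, 0).

Step 2 — invert Sigma. det(Sigma) = 9·20 - (-2)² = 176.
  Sigma^{-1} = (1/det) · [[d, -b], [-b, a]] = [[0.1136, 0.0114],
 [0.0114, 0.0511]].

Step 3 — form the quadratic (x - mu)^T · Sigma^{-1} · (x - mu):
  Sigma^{-1} · (x - mu) = (0.2273, 0.0227).
  (x - mu)^T · [Sigma^{-1} · (x - mu)] = (2)·(0.2273) + (0)·(0.0227) = 0.4545.

Step 4 — take square root: d = √(0.4545) ≈ 0.6742.

d(x, mu) = √(0.4545) ≈ 0.6742


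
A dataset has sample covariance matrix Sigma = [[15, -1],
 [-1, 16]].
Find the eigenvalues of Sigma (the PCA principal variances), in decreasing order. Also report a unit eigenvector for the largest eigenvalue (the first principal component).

Step 1 — characteristic polynomial of 2×2 Sigma:
  det(Sigma - λI) = λ² - trace · λ + det = 0.
  trace = 15 + 16 = 31, det = 15·16 - (-1)² = 239.
Step 2 — discriminant:
  Δ = trace² - 4·det = 961 - 956 = 5.
Step 3 — eigenvalues:
  λ = (trace ± √Δ)/2 = (31 ± 2.2361)/2,
  λ_1 = 16.618,  λ_2 = 14.382.

Step 4 — unit eigenvector for λ_1: solve (Sigma - λ_1 I)v = 0. First row:
  (15 - 16.618)·v_x + (-1)·v_y = 0, i.e. (-1.618)·v_x + (-1)·v_y = 0,
  so v ∝ (b, λ_1 - a) = (-1, 1.618); multiply by -1 so the first entry is positive: u = (1, -1.618).
  ||u|| = √((1)² + (-1.618)²) = √(3.618) ≈ 1.9021,
  v_1 = u/||u|| ≈ (0.5257, -0.8507) (||v_1|| = 1).

λ_1 = 16.618,  λ_2 = 14.382;  v_1 ≈ (0.5257, -0.8507)


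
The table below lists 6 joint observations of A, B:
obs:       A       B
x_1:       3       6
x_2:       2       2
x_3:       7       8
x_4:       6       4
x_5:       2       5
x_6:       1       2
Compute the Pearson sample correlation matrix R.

Step 1 — column means:
  mean(A) = (3 + 2 + 7 + 6 + 2 + 1) / 6 = 21/6 = 3.5
  mean(B) = (6 + 2 + 8 + 4 + 5 + 2) / 6 = 27/6 = 4.5

Step 2 — sample variances and covariances s[i,j] = (1/(n-1)) · Σ_k (x_{k,i} - mean_i) · (x_{k,j} - mean_j), with n-1 = 5:
  s[A,A] = ((-0.5)·(-0.5) + (-1.5)·(-1.5) + (3.5)·(3.5) + (2.5)·(2.5) + (-1.5)·(-1.5) + (-2.5)·(-2.5)) / 5 = 29.5/5 = 5.9
  s[A,B] = ((-0.5)·(1.5) + (-1.5)·(-2.5) + (3.5)·(3.5) + (2.5)·(-0.5) + (-1.5)·(0.5) + (-2.5)·(-2.5)) / 5 = 19.5/5 = 3.9
  s[B,B] = ((1.5)·(1.5) + (-2.5)·(-2.5) + (3.5)·(3.5) + (-0.5)·(-0.5) + (0.5)·(0.5) + (-2.5)·(-2.5)) / 5 = 27.5/5 = 5.5
  Sample standard deviations s_i = √(s[i,i]):
  s(A) = √(5.9) = 2.429
  s(B) = √(5.5) = 2.3452

Step 3 — r_{ij} = s_{ij} / (s_i · s_j):
  r[A,A] = 1 (diagonal).
  r[A,B] = 3.9 / (2.429 · 2.3452) = 3.9 / 5.6965 = 0.6846
  r[B,B] = 1 (diagonal).

R is symmetric with unit diagonal. Assembling:

R = [[1, 0.6846],
 [0.6846, 1]]


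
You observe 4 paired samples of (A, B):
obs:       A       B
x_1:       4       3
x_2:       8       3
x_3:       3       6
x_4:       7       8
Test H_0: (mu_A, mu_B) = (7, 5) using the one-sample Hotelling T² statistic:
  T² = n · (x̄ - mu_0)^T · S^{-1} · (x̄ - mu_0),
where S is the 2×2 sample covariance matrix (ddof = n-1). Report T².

Step 1 — sample mean vector:
  mean(A) = (4 + 8 + 3 + 7) / 4 = 22/4 = 5.5
  mean(B) = (3 + 3 + 6 + 8) / 4 = 20/4 = 5
  x̄ = (5.5, 5),  deviation x̄ - mu_0 = (5.5, 5) - (7, 5) = (-1.5, 0).

Step 2 — sample covariance matrix, S[i,j] = (1/(n-1)) · Σ_k (x_{k,i} - mean_i) · (x_{k,j} - mean_j), divisor n-1 = 3:
  S[A,A] = ((-1.5)·(-1.5) + (2.5)·(2.5) + (-2.5)·(-2.5) + (1.5)·(1.5)) / 3 = 17/3 = 5.6667
  S[A,B] = ((-1.5)·(-2) + (2.5)·(-2) + (-2.5)·(1) + (1.5)·(3)) / 3 = 0/3 = 0
  S[B,B] = ((-2)·(-2) + (-2)·(-2) + (1)·(1) + (3)·(3)) / 3 = 18/3 = 6
  S = [[5.6667, 0],
 [0, 6]].

Step 3 — invert S. det(S) = 5.6667·6 - (0)² = 34.
  S^{-1} = (1/det) · [[d, -b], [-b, a]] = [[0.1765, 0],
 [0, 0.1667]].

Step 4 — quadratic form (x̄ - mu_0)^T · S^{-1} · (x̄ - mu_0):
  S^{-1} · (x̄ - mu_0) = (-0.2647, 0),
  (x̄ - mu_0)^T · [...] = (-1.5)·(-0.2647) + (0)·(0) = 0.3971.

Step 5 — scale by n: T² = 4 · 0.3971 = 1.5882.

T² ≈ 1.5882


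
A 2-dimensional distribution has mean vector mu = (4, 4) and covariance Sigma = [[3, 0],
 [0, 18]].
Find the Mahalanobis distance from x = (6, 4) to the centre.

Step 1 — centre the observation: (x - mu) = (2, 0).

Step 2 — invert Sigma. det(Sigma) = 3·18 - (0)² = 54.
  Sigma^{-1} = (1/det) · [[d, -b], [-b, a]] = [[0.3333, 0],
 [0, 0.0556]].

Step 3 — form the quadratic (x - mu)^T · Sigma^{-1} · (x - mu):
  Sigma^{-1} · (x - mu) = (0.6667, 0).
  (x - mu)^T · [Sigma^{-1} · (x - mu)] = (2)·(0.6667) + (0)·(0) = 1.3333.

Step 4 — take square root: d = √(1.3333) ≈ 1.1547.

d(x, mu) = √(1.3333) ≈ 1.1547


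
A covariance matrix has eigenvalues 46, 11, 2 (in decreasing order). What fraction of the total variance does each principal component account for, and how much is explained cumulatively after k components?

Step 1 — total variance = trace(Sigma) = Σ λ_i = 46 + 11 + 2 = 59.

Step 2 — fraction explained by component i = λ_i / Σ λ:
  PC1: 46/59 = 0.7797
  PC2: 11/59 = 0.1864
  PC3: 2/59 = 0.0339

Step 3 — cumulative fraction after k components = (λ_1 + ... + λ_k) / Σ λ:
  k = 1: 46/59 = 0.7797
  k = 2: (46 + 11)/59 = 57/59 = 0.9661
  k = 3: (46 + 11 + 2)/59 = 59/59 = 1

Summary (fraction, with percent):

explained: PC1 0.7797 (77.97%), PC2 0.1864 (18.64%), PC3 0.0339 (3.39%);  cumulative: 0.7797, 0.9661, 1


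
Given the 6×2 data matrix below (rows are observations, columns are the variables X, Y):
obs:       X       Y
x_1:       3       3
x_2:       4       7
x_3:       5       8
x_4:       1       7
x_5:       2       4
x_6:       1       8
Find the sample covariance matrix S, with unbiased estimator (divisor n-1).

Step 1 — column means:
  mean(X) = (3 + 4 + 5 + 1 + 2 + 1) / 6 = 16/6 = 2.6667
  mean(Y) = (3 + 7 + 8 + 7 + 4 + 8) / 6 = 37/6 = 6.1667

Step 2 — sample covariance S[i,j] = (1/(n-1)) · Σ_k (x_{k,i} - mean_i) · (x_{k,j} - mean_j), with n-1 = 5.
  S[X,X] = ((0.3333)·(0.3333) + (1.3333)·(1.3333) + (2.3333)·(2.3333) + (-1.6667)·(-1.6667) + (-0.6667)·(-0.6667) + (-1.6667)·(-1.6667)) / 5 = 13.3333/5 = 2.6667
  S[X,Y] = ((0.3333)·(-3.1667) + (1.3333)·(0.8333) + (2.3333)·(1.8333) + (-1.6667)·(0.8333) + (-0.6667)·(-2.1667) + (-1.6667)·(1.8333)) / 5 = 1.3333/5 = 0.2667
  S[Y,Y] = ((-3.1667)·(-3.1667) + (0.8333)·(0.8333) + (1.8333)·(1.8333) + (0.8333)·(0.8333) + (-2.1667)·(-2.1667) + (1.8333)·(1.8333)) / 5 = 22.8333/5 = 4.5667

S is symmetric (S[j,i] = S[i,j]). Assembling:

S = [[2.6667, 0.2667],
 [0.2667, 4.5667]]


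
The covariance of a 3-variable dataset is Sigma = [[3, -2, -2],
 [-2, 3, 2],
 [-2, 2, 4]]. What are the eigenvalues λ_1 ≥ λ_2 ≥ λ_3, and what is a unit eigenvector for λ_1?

Step 1 — characteristic polynomial p(λ) = det(λI - Sigma) = λ³ - tr·λ² + c_1·λ - det, where tr = trace, c_1 = sum of the principal 2×2 minors, det = det(Sigma):
  tr = 3 + 3 + 4 = 10,
  c_1 = (3·3 - (-2)²) + (3·4 - (-2)²) + (3·4 - (2)²) = 5 + 8 + 8 = 21,
  det = 3·(3·4 - (2)²) - (-2)·((-2)·4 - (2)·(-2)) + (-2)·((-2)·(2) - 3·(-2)) = 3·(8) - (-2)·(-4) + (-2)·(2) = 12.
  So p(λ) = λ³ - 10λ² + 21λ - 12.
Step 2 — look for an integer root (rational root theorem: any rational root is an integer divisor of 12). Testing λ = 1:
  p(1) = 1 - 10 + 21 - 12 = 0  ✓
  Dividing out (λ - 1): p(λ) = (λ - 1)(λ² - 9λ + 12).
Step 3 — remaining eigenvalues from the quadratic λ² - 9λ + 12 = 0:
  Δ = 9² - 4·12 = 81 - 48 = 33,  λ = (9 ± √33)/2 = (9 ± 5.7446)/2 ≈ 7.3723 or 1.6277.
  Sorted: λ_1 = 7.3723,  λ_2 = 1.6277,  λ_3 = 1  (check: sum = 10 = tr ✓).

Step 4 — unit eigenvector for λ_1 ≈ 7.3723: v spans the null space of (Sigma - λ_1 I), whose rows are
  r_1 = (-4.3723, -2, -2),  r_2 = (-2, -4.3723, 2),  r_3 = (-2, 2, -3.3723).
  v is orthogonal to every row, so take v ∝ r_1 × r_2 = ((-2)·(2) - (-2)·(-4.3723), (-2)·(-2) - (-4.3723)·(2), (-4.3723)·(-4.3723) - (-2)·(-2)) ≈ (-12.7446, 12.7446, 15.1168).
  Rescale (multiply by -1 so the first nonzero entry is positive): u = (12.7446, -12.7446, -15.1168).
  ||u|| = √((12.7446)² + (-12.7446)² + (-15.1168)²) = √(553.3667) ≈ 23.5237,  v_1 = u/||u|| ≈ (0.5418, -0.5418, -0.6426) (||v_1|| = 1).

λ_1 = 7.3723,  λ_2 = 1.6277,  λ_3 = 1;  v_1 ≈ (0.5418, -0.5418, -0.6426)


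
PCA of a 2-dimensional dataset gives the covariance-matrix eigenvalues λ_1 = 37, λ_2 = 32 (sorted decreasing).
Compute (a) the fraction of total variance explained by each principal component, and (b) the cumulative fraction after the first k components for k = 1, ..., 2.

Step 1 — total variance = trace(Sigma) = Σ λ_i = 37 + 32 = 69.

Step 2 — fraction explained by component i = λ_i / Σ λ:
  PC1: 37/69 = 0.5362
  PC2: 32/69 = 0.4638

Step 3 — cumulative fraction after k components = (λ_1 + ... + λ_k) / Σ λ:
  k = 1: 37/69 = 0.5362
  k = 2: (37 + 32)/69 = 69/69 = 1

Summary (fraction, with percent):

explained: PC1 0.5362 (53.62%), PC2 0.4638 (46.38%);  cumulative: 0.5362, 1


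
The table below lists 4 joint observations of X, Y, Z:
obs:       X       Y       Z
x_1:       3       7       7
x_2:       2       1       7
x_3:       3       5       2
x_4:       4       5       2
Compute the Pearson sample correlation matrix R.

Step 1 — column means:
  mean(X) = (3 + 2 + 3 + 4) / 4 = 12/4 = 3
  mean(Y) = (7 + 1 + 5 + 5) / 4 = 18/4 = 4.5
  mean(Z) = (7 + 7 + 2 + 2) / 4 = 18/4 = 4.5

Step 2 — sample variances and covariances s[i,j] = (1/(n-1)) · Σ_k (x_{k,i} - mean_i) · (x_{k,j} - mean_j), with n-1 = 3:
  s[X,X] = ((0)·(0) + (-1)·(-1) + (0)·(0) + (1)·(1)) / 3 = 2/3 = 0.6667
  s[X,Y] = ((0)·(2.5) + (-1)·(-3.5) + (0)·(0.5) + (1)·(0.5)) / 3 = 4/3 = 1.3333
  s[X,Z] = ((0)·(2.5) + (-1)·(2.5) + (0)·(-2.5) + (1)·(-2.5)) / 3 = -5/3 = -1.6667
  s[Y,Y] = ((2.5)·(2.5) + (-3.5)·(-3.5) + (0.5)·(0.5) + (0.5)·(0.5)) / 3 = 19/3 = 6.3333
  s[Y,Z] = ((2.5)·(2.5) + (-3.5)·(2.5) + (0.5)·(-2.5) + (0.5)·(-2.5)) / 3 = -5/3 = -1.6667
  s[Z,Z] = ((2.5)·(2.5) + (2.5)·(2.5) + (-2.5)·(-2.5) + (-2.5)·(-2.5)) / 3 = 25/3 = 8.3333
  Sample standard deviations s_i = √(s[i,i]):
  s(X) = √(0.6667) = 0.8165
  s(Y) = √(6.3333) = 2.5166
  s(Z) = √(8.3333) = 2.8868

Step 3 — r_{ij} = s_{ij} / (s_i · s_j):
  r[X,X] = 1 (diagonal).
  r[X,Y] = 1.3333 / (0.8165 · 2.5166) = 1.3333 / 2.0548 = 0.6489
  r[X,Z] = -1.6667 / (0.8165 · 2.8868) = -1.6667 / 2.357 = -0.7071
  r[Y,Y] = 1 (diagonal).
  r[Y,Z] = -1.6667 / (2.5166 · 2.8868) = -1.6667 / 7.2648 = -0.2294
  r[Z,Z] = 1 (diagonal).

R is symmetric with unit diagonal. Assembling:

R = [[1, 0.6489, -0.7071],
 [0.6489, 1, -0.2294],
 [-0.7071, -0.2294, 1]]


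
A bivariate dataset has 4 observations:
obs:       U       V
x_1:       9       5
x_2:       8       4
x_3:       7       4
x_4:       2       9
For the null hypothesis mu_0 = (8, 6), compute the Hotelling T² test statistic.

Step 1 — sample mean vector:
  mean(U) = (9 + 8 + 7 + 2) / 4 = 26/4 = 6.5
  mean(V) = (5 + 4 + 4 + 9) / 4 = 22/4 = 5.5
  x̄ = (6.5, 5.5),  deviation x̄ - mu_0 = (6.5, 5.5) - (8, 6) = (-1.5, -0.5).

Step 2 — sample covariance matrix, S[i,j] = (1/(n-1)) · Σ_k (x_{k,i} - mean_i) · (x_{k,j} - mean_j), divisor n-1 = 3:
  S[U,U] = ((2.5)·(2.5) + (1.5)·(1.5) + (0.5)·(0.5) + (-4.5)·(-4.5)) / 3 = 29/3 = 9.6667
  S[U,V] = ((2.5)·(-0.5) + (1.5)·(-1.5) + (0.5)·(-1.5) + (-4.5)·(3.5)) / 3 = -20/3 = -6.6667
  S[V,V] = ((-0.5)·(-0.5) + (-1.5)·(-1.5) + (-1.5)·(-1.5) + (3.5)·(3.5)) / 3 = 17/3 = 5.6667
  S = [[9.6667, -6.6667],
 [-6.6667, 5.6667]].

Step 3 — invert S. det(S) = 9.6667·5.6667 - (-6.6667)² = 10.3333.
  S^{-1} = (1/det) · [[d, -b], [-b, a]] = [[0.5484, 0.6452],
 [0.6452, 0.9355]].

Step 4 — quadratic form (x̄ - mu_0)^T · S^{-1} · (x̄ - mu_0):
  S^{-1} · (x̄ - mu_0) = (-1.1452, -1.4355),
  (x̄ - mu_0)^T · [...] = (-1.5)·(-1.1452) + (-0.5)·(-1.4355) = 2.4355.

Step 5 — scale by n: T² = 4 · 2.4355 = 9.7419.

T² ≈ 9.7419


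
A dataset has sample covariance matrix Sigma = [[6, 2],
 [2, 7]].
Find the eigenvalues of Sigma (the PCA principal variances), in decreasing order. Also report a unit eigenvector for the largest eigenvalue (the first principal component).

Step 1 — characteristic polynomial of 2×2 Sigma:
  det(Sigma - λI) = λ² - trace · λ + det = 0.
  trace = 6 + 7 = 13, det = 6·7 - (2)² = 38.
Step 2 — discriminant:
  Δ = trace² - 4·det = 169 - 152 = 17.
Step 3 — eigenvalues:
  λ = (trace ± √Δ)/2 = (13 ± 4.1231)/2,
  λ_1 = 8.5616,  λ_2 = 4.4384.

Step 4 — unit eigenvector for λ_1: solve (Sigma - λ_1 I)v = 0. First row:
  (6 - 8.5616)·v_x + (2)·v_y = 0, i.e. (-2.5616)·v_x + (2)·v_y = 0,
  so v ∝ (b, λ_1 - a) = (2, 2.5616) = u.
  ||u|| = √((2)² + (2.5616)²) = √(10.5616) ≈ 3.2499,
  v_1 = u/||u|| ≈ (0.6154, 0.7882) (||v_1|| = 1).

λ_1 = 8.5616,  λ_2 = 4.4384;  v_1 ≈ (0.6154, 0.7882)


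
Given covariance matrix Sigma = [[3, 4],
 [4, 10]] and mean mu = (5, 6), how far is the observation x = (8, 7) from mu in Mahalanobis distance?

Step 1 — centre the observation: (x - mu) = (3, 1).

Step 2 — invert Sigma. det(Sigma) = 3·10 - (4)² = 14.
  Sigma^{-1} = (1/det) · [[d, -b], [-b, a]] = [[0.7143, -0.2857],
 [-0.2857, 0.2143]].

Step 3 — form the quadratic (x - mu)^T · Sigma^{-1} · (x - mu):
  Sigma^{-1} · (x - mu) = (1.8571, -0.6429).
  (x - mu)^T · [Sigma^{-1} · (x - mu)] = (3)·(1.8571) + (1)·(-0.6429) = 4.9286.

Step 4 — take square root: d = √(4.9286) ≈ 2.22.

d(x, mu) = √(4.9286) ≈ 2.22


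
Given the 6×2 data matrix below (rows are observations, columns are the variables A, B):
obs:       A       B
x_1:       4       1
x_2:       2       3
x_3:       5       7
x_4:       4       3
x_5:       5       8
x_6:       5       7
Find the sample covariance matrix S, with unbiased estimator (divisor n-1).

Step 1 — column means:
  mean(A) = (4 + 2 + 5 + 4 + 5 + 5) / 6 = 25/6 = 4.1667
  mean(B) = (1 + 3 + 7 + 3 + 8 + 7) / 6 = 29/6 = 4.8333

Step 2 — sample covariance S[i,j] = (1/(n-1)) · Σ_k (x_{k,i} - mean_i) · (x_{k,j} - mean_j), with n-1 = 5.
  S[A,A] = ((-0.1667)·(-0.1667) + (-2.1667)·(-2.1667) + (0.8333)·(0.8333) + (-0.1667)·(-0.1667) + (0.8333)·(0.8333) + (0.8333)·(0.8333)) / 5 = 6.8333/5 = 1.3667
  S[A,B] = ((-0.1667)·(-3.8333) + (-2.1667)·(-1.8333) + (0.8333)·(2.1667) + (-0.1667)·(-1.8333) + (0.8333)·(3.1667) + (0.8333)·(2.1667)) / 5 = 11.1667/5 = 2.2333
  S[B,B] = ((-3.8333)·(-3.8333) + (-1.8333)·(-1.8333) + (2.1667)·(2.1667) + (-1.8333)·(-1.8333) + (3.1667)·(3.1667) + (2.1667)·(2.1667)) / 5 = 40.8333/5 = 8.1667

S is symmetric (S[j,i] = S[i,j]). Assembling:

S = [[1.3667, 2.2333],
 [2.2333, 8.1667]]


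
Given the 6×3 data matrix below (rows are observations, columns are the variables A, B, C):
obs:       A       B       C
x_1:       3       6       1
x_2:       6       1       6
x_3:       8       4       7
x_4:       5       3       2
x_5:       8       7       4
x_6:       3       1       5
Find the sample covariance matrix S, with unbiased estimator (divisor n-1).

Step 1 — column means:
  mean(A) = (3 + 6 + 8 + 5 + 8 + 3) / 6 = 33/6 = 5.5
  mean(B) = (6 + 1 + 4 + 3 + 7 + 1) / 6 = 22/6 = 3.6667
  mean(C) = (1 + 6 + 7 + 2 + 4 + 5) / 6 = 25/6 = 4.1667

Step 2 — sample covariance S[i,j] = (1/(n-1)) · Σ_k (x_{k,i} - mean_i) · (x_{k,j} - mean_j), with n-1 = 5.
  S[A,A] = ((-2.5)·(-2.5) + (0.5)·(0.5) + (2.5)·(2.5) + (-0.5)·(-0.5) + (2.5)·(2.5) + (-2.5)·(-2.5)) / 5 = 25.5/5 = 5.1
  S[A,B] = ((-2.5)·(2.3333) + (0.5)·(-2.6667) + (2.5)·(0.3333) + (-0.5)·(-0.6667) + (2.5)·(3.3333) + (-2.5)·(-2.6667)) / 5 = 9/5 = 1.8
  S[A,C] = ((-2.5)·(-3.1667) + (0.5)·(1.8333) + (2.5)·(2.8333) + (-0.5)·(-2.1667) + (2.5)·(-0.1667) + (-2.5)·(0.8333)) / 5 = 14.5/5 = 2.9
  S[B,B] = ((2.3333)·(2.3333) + (-2.6667)·(-2.6667) + (0.3333)·(0.3333) + (-0.6667)·(-0.6667) + (3.3333)·(3.3333) + (-2.6667)·(-2.6667)) / 5 = 31.3333/5 = 6.2667
  S[B,C] = ((2.3333)·(-3.1667) + (-2.6667)·(1.8333) + (0.3333)·(2.8333) + (-0.6667)·(-2.1667) + (3.3333)·(-0.1667) + (-2.6667)·(0.8333)) / 5 = -12.6667/5 = -2.5333
  S[C,C] = ((-3.1667)·(-3.1667) + (1.8333)·(1.8333) + (2.8333)·(2.8333) + (-2.1667)·(-2.1667) + (-0.1667)·(-0.1667) + (0.8333)·(0.8333)) / 5 = 26.8333/5 = 5.3667

S is symmetric (S[j,i] = S[i,j]). Assembling:

S = [[5.1, 1.8, 2.9],
 [1.8, 6.2667, -2.5333],
 [2.9, -2.5333, 5.3667]]


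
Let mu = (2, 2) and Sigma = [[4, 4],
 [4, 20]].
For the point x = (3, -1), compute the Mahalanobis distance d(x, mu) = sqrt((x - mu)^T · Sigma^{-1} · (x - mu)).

Step 1 — centre the observation: (x - mu) = (1, -3).

Step 2 — invert Sigma. det(Sigma) = 4·20 - (4)² = 64.
  Sigma^{-1} = (1/det) · [[d, -b], [-b, a]] = [[0.3125, -0.0625],
 [-0.0625, 0.0625]].

Step 3 — form the quadratic (x - mu)^T · Sigma^{-1} · (x - mu):
  Sigma^{-1} · (x - mu) = (0.5, -0.25).
  (x - mu)^T · [Sigma^{-1} · (x - mu)] = (1)·(0.5) + (-3)·(-0.25) = 1.25.

Step 4 — take square root: d = √(1.25) ≈ 1.118.

d(x, mu) = √(1.25) ≈ 1.118
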